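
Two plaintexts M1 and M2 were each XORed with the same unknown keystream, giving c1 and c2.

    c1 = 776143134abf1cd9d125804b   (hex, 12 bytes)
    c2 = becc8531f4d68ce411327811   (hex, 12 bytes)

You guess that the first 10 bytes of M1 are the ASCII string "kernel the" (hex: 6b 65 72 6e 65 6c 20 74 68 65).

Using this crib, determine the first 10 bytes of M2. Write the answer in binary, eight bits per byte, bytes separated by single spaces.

First, c1 ⊕ c2 = (M1 ⊕ K) ⊕ (M2 ⊕ K) = M1 ⊕ M2, so the key drops out. Then M2 = (M1 ⊕ M2) ⊕ M1 over the first 10 bytes.
byte 0: (77 ⊕ be) ⊕ 6b = c9 ⊕ 6b = a2
byte 1: (61 ⊕ cc) ⊕ 65 = ad ⊕ 65 = c8
byte 2: (43 ⊕ 85) ⊕ 72 = c6 ⊕ 72 = b4
byte 3: (13 ⊕ 31) ⊕ 6e = 22 ⊕ 6e = 4c
byte 4: (4a ⊕ f4) ⊕ 65 = be ⊕ 65 = db
byte 5: (bf ⊕ d6) ⊕ 6c = 69 ⊕ 6c = 05
byte 6: (1c ⊕ 8c) ⊕ 20 = 90 ⊕ 20 = b0
byte 7: (d9 ⊕ e4) ⊕ 74 = 3d ⊕ 74 = 49
byte 8: (d1 ⊕ 11) ⊕ 68 = c0 ⊕ 68 = a8
byte 9: (25 ⊕ 32) ⊕ 65 = 17 ⊕ 65 = 72

10100010 11001000 10110100 01001100 11011011 00000101 10110000 01001001 10101000 01110010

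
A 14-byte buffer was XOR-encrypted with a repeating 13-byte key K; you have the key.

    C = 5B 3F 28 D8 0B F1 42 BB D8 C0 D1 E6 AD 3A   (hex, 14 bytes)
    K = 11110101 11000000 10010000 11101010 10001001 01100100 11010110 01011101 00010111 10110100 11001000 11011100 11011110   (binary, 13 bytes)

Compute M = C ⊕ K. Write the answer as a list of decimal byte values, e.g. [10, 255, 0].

[174, 255, 184, 50, 130, 149, 148, 230, 207, 116, 25, 58, 115, 207]

The 13-byte key repeats, so the effective keystream is f5 c0 90 ea 89 64 d6 5d 17 b4 c8 dc de f5.
byte 0: 01011011 ^ 11110101 = 10101110
byte 1: 00111111 ^ 11000000 = 11111111
byte 2: 00101000 ^ 10010000 = 10111000
byte 3: 11011000 ^ 11101010 = 00110010
byte 4: 00001011 ^ 10001001 = 10000010
byte 5: 11110001 ^ 01100100 = 10010101
byte 6: 01000010 ^ 11010110 = 10010100
byte 7: 10111011 ^ 01011101 = 11100110
byte 8: 11011000 ^ 00010111 = 11001111
byte 9: 11000000 ^ 10110100 = 01110100
byte 10: 11010001 ^ 11001000 = 00011001
byte 11: 11100110 ^ 11011100 = 00111010
byte 12: 10101101 ^ 11011110 = 01110011
byte 13: 00111010 ^ 11110101 = 11001111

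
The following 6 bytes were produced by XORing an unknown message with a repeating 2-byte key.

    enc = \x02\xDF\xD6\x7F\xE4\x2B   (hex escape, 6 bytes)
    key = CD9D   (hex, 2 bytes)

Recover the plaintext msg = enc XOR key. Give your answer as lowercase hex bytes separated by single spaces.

The 2-byte key repeats, so the effective keystream is cd 9d cd 9d cd 9d.
byte 0: 02 ^ cd = cf
byte 1: df ^ 9d = 42
byte 2: d6 ^ cd = 1b
byte 3: 7f ^ 9d = e2
byte 4: e4 ^ cd = 29
byte 5: 2b ^ 9d = b6

cf 42 1b e2 29 b6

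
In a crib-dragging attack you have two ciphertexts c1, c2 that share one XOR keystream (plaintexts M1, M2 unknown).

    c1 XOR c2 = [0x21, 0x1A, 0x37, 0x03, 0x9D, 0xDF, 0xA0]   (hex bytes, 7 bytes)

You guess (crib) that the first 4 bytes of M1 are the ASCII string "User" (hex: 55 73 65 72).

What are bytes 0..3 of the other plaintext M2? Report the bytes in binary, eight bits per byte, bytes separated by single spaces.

Since c1 ⊕ c2 = M1 ⊕ M2, XORing with the guessed M1 bytes yields the corresponding M2 bytes: M2 = (c1 ⊕ c2) ⊕ M1.
00100001 xor 01010101 = 01110100
00011010 xor 01110011 = 01101001
00110111 xor 01100101 = 01010010
00000011 xor 01110010 = 01110001

01110100 01101001 01010010 01110001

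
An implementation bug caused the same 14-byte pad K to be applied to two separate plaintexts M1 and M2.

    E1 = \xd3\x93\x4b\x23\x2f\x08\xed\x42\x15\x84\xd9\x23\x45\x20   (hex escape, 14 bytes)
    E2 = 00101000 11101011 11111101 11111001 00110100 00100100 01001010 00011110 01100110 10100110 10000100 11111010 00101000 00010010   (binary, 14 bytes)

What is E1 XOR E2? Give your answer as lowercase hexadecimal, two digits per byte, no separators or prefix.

fb78b6da1b2ca75c73225dd96d32

E1 ⊕ E2 = (M1 ⊕ K) ⊕ (M2 ⊕ K) = M1 ⊕ M2 — the shared key cancels under XOR.
byte 0: d3 xor 28 = fb
byte 1: 93 xor eb = 78
byte 2: 4b xor fd = b6
byte 3: 23 xor f9 = da
byte 4: 2f xor 34 = 1b
byte 5: 08 xor 24 = 2c
byte 6: ed xor 4a = a7
byte 7: 42 xor 1e = 5c
byte 8: 15 xor 66 = 73
byte 9: 84 xor a6 = 22
byte 10: d9 xor 84 = 5d
byte 11: 23 xor fa = d9
byte 12: 45 xor 28 = 6d
byte 13: 20 xor 12 = 32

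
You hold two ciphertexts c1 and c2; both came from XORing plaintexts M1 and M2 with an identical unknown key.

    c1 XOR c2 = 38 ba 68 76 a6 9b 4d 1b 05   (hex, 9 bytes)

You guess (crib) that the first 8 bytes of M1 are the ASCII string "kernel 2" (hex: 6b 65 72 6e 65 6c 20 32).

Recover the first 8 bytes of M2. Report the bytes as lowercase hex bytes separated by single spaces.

Since c1 ⊕ c2 = M1 ⊕ M2, XORing with the guessed M1 bytes yields the corresponding M2 bytes: M2 = (c1 ⊕ c2) ⊕ M1.
38 ⊕ 6b = 53
ba ⊕ 65 = df
68 ⊕ 72 = 1a
76 ⊕ 6e = 18
a6 ⊕ 65 = c3
9b ⊕ 6c = f7
4d ⊕ 20 = 6d
1b ⊕ 32 = 29

53 df 1a 18 c3 f7 6d 29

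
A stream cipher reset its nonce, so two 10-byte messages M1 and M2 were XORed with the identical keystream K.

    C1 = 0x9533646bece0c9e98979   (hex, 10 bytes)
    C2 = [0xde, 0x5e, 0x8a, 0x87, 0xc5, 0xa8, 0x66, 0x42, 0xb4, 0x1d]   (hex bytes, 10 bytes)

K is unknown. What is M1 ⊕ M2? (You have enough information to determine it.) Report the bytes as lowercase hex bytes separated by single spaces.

C1 ⊕ C2 = (M1 ⊕ K) ⊕ (M2 ⊕ K) = M1 ⊕ M2 — the shared key cancels under XOR.
95 XOR de = 4b
33 XOR 5e = 6d
64 XOR 8a = ee
6b XOR 87 = ec
ec XOR c5 = 29
e0 XOR a8 = 48
c9 XOR 66 = af
e9 XOR 42 = ab
89 XOR b4 = 3d
79 XOR 1d = 64

4b 6d ee ec 29 48 af ab 3d 64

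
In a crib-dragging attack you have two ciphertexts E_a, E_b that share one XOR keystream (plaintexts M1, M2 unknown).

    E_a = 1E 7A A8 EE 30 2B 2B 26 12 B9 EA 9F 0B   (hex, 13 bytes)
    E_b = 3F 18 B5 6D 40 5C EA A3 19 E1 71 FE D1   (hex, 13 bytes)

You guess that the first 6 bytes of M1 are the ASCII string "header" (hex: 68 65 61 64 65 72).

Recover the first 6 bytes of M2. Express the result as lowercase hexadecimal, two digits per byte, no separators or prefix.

49077ce71505

First, E_a ⊕ E_b = (M1 ⊕ K) ⊕ (M2 ⊕ K) = M1 ⊕ M2, so the key drops out. Then M2 = (M1 ⊕ M2) ⊕ M1 over the first 6 bytes.
byte 0: (1e ⊕ 3f) ⊕ 68 = 21 ⊕ 68 = 49
byte 1: (7a ⊕ 18) ⊕ 65 = 62 ⊕ 65 = 07
byte 2: (a8 ⊕ b5) ⊕ 61 = 1d ⊕ 61 = 7c
byte 3: (ee ⊕ 6d) ⊕ 64 = 83 ⊕ 64 = e7
byte 4: (30 ⊕ 40) ⊕ 65 = 70 ⊕ 65 = 15
byte 5: (2b ⊕ 5c) ⊕ 72 = 77 ⊕ 72 = 05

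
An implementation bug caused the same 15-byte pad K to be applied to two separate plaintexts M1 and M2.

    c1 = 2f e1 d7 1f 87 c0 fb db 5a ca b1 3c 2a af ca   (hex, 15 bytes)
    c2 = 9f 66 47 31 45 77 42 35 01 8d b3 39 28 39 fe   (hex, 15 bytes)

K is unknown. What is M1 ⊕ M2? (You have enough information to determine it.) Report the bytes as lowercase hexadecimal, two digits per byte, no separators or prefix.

b087902ec2b7b9ee5b470205029634

c1 ⊕ c2 = (M1 ⊕ K) ⊕ (M2 ⊕ K) = M1 ⊕ M2 — the shared key cancels under XOR.
2f xor 9f = b0
e1 xor 66 = 87
d7 xor 47 = 90
1f xor 31 = 2e
87 xor 45 = c2
c0 xor 77 = b7
fb xor 42 = b9
db xor 35 = ee
5a xor 01 = 5b
ca xor 8d = 47
b1 xor b3 = 02
3c xor 39 = 05
2a xor 28 = 02
af xor 39 = 96
ca xor fe = 34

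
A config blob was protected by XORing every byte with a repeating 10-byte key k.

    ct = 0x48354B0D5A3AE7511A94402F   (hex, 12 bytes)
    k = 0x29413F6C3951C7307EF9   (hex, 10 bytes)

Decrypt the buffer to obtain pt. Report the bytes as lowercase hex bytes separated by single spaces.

61 74 74 61 63 6b 20 61 64 6d 69 6e

The 10-byte key repeats, so the effective keystream is 29 41 3f 6c 39 51 c7 30 7e f9 29 41.
byte 0: 48 XOR 29 = 61
byte 1: 35 XOR 41 = 74
byte 2: 4b XOR 3f = 74
byte 3: 0d XOR 6c = 61
byte 4: 5a XOR 39 = 63
byte 5: 3a XOR 51 = 6b
byte 6: e7 XOR c7 = 20
byte 7: 51 XOR 30 = 61
byte 8: 1a XOR 7e = 64
byte 9: 94 XOR f9 = 6d
byte 10: 40 XOR 29 = 69
byte 11: 2f XOR 41 = 6e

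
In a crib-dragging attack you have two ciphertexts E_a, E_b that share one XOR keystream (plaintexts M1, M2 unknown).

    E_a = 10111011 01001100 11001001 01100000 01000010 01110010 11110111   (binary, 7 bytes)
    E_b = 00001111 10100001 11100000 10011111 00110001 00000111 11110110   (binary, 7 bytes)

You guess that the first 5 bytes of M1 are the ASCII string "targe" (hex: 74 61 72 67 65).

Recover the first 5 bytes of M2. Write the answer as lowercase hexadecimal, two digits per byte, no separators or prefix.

First, E_a ⊕ E_b = (M1 ⊕ K) ⊕ (M2 ⊕ K) = M1 ⊕ M2, so the key drops out. Then M2 = (M1 ⊕ M2) ⊕ M1 over the first 5 bytes.
byte 0: (bb xor 0f) xor 74 = b4 xor 74 = c0
byte 1: (4c xor a1) xor 61 = ed xor 61 = 8c
byte 2: (c9 xor e0) xor 72 = 29 xor 72 = 5b
byte 3: (60 xor 9f) xor 67 = ff xor 67 = 98
byte 4: (42 xor 31) xor 65 = 73 xor 65 = 16

c08c5b9816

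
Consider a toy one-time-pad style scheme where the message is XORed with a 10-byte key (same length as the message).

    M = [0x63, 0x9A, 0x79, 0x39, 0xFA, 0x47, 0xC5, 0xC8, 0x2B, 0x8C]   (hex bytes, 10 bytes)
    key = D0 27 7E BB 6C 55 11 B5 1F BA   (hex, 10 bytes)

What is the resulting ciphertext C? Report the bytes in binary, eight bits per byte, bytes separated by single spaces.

63 ^ d0 = b3
9a ^ 27 = bd
79 ^ 7e = 07
39 ^ bb = 82
fa ^ 6c = 96
47 ^ 55 = 12
c5 ^ 11 = d4
c8 ^ b5 = 7d
2b ^ 1f = 34
8c ^ ba = 36

10110011 10111101 00000111 10000010 10010110 00010010 11010100 01111101 00110100 00110110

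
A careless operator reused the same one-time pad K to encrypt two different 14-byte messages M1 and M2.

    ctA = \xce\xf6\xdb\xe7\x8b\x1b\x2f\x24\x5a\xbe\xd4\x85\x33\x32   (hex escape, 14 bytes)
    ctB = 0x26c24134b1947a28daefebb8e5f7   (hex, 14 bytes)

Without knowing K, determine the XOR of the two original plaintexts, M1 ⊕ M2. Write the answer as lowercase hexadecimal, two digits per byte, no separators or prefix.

e8349ad33a8f550c80513f3dd6c5

ctA ⊕ ctB = (M1 ⊕ K) ⊕ (M2 ⊕ K) = M1 ⊕ M2 — the shared key cancels under XOR.
ce xor 26 = e8
f6 xor c2 = 34
db xor 41 = 9a
e7 xor 34 = d3
8b xor b1 = 3a
1b xor 94 = 8f
2f xor 7a = 55
24 xor 28 = 0c
5a xor da = 80
be xor ef = 51
d4 xor eb = 3f
85 xor b8 = 3d
33 xor e5 = d6
32 xor f7 = c5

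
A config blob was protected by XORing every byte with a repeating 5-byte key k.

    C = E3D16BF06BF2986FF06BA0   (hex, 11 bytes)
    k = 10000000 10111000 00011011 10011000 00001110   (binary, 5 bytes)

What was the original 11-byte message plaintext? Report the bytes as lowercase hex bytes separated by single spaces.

63 69 70 68 65 72 20 74 68 65 20

The 5-byte key repeats, so the effective keystream is 80 b8 1b 98 0e 80 b8 1b 98 0e 80.
byte 0: e3 xor 80 = 63
byte 1: d1 xor b8 = 69
byte 2: 6b xor 1b = 70
byte 3: f0 xor 98 = 68
byte 4: 6b xor 0e = 65
byte 5: f2 xor 80 = 72
byte 6: 98 xor b8 = 20
byte 7: 6f xor 1b = 74
byte 8: f0 xor 98 = 68
byte 9: 6b xor 0e = 65
byte 10: a0 xor 80 = 20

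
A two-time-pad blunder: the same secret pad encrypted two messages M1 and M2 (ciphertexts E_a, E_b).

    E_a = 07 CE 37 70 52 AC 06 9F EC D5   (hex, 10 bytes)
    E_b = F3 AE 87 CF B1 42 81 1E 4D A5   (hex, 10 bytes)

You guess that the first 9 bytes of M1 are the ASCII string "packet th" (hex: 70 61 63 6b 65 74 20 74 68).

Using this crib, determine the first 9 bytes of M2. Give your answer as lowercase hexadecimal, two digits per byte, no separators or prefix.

8401d3d4869aa7f5c9

First, E_a ⊕ E_b = (M1 ⊕ K) ⊕ (M2 ⊕ K) = M1 ⊕ M2, so the key drops out. Then M2 = (M1 ⊕ M2) ⊕ M1 over the first 9 bytes.
byte 0: (07 ⊕ f3) ⊕ 70 = f4 ⊕ 70 = 84
byte 1: (ce ⊕ ae) ⊕ 61 = 60 ⊕ 61 = 01
byte 2: (37 ⊕ 87) ⊕ 63 = b0 ⊕ 63 = d3
byte 3: (70 ⊕ cf) ⊕ 6b = bf ⊕ 6b = d4
byte 4: (52 ⊕ b1) ⊕ 65 = e3 ⊕ 65 = 86
byte 5: (ac ⊕ 42) ⊕ 74 = ee ⊕ 74 = 9a
byte 6: (06 ⊕ 81) ⊕ 20 = 87 ⊕ 20 = a7
byte 7: (9f ⊕ 1e) ⊕ 74 = 81 ⊕ 74 = f5
byte 8: (ec ⊕ 4d) ⊕ 68 = a1 ⊕ 68 = c9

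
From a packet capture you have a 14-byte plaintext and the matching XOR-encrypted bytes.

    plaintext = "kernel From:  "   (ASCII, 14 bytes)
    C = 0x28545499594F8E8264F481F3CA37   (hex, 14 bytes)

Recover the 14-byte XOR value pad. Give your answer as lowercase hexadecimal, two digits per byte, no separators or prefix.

Since C = plaintext ⊕ pad, XORing both sides with plaintext gives pad = plaintext ⊕ C.
6b ^ 28 = 43
65 ^ 54 = 31
72 ^ 54 = 26
6e ^ 99 = f7
65 ^ 59 = 3c
6c ^ 4f = 23
20 ^ 8e = ae
46 ^ 82 = c4
72 ^ 64 = 16
6f ^ f4 = 9b
6d ^ 81 = ec
3a ^ f3 = c9
20 ^ ca = ea
20 ^ 37 = 17

433126f73c23aec4169becc9ea17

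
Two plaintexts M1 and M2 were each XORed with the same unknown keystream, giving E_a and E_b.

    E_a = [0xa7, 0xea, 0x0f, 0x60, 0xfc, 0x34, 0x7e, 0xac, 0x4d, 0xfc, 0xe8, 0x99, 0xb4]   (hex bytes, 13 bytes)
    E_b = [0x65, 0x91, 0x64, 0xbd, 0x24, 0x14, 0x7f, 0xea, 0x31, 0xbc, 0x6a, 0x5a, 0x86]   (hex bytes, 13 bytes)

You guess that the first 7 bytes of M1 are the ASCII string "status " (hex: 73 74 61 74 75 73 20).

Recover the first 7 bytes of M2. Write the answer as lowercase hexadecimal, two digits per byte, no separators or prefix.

b10f0aa9ad5321

First, E_a ⊕ E_b = (M1 ⊕ K) ⊕ (M2 ⊕ K) = M1 ⊕ M2, so the key drops out. Then M2 = (M1 ⊕ M2) ⊕ M1 over the first 7 bytes.
byte 0: (a7 ⊕ 65) ⊕ 73 = c2 ⊕ 73 = b1
byte 1: (ea ⊕ 91) ⊕ 74 = 7b ⊕ 74 = 0f
byte 2: (0f ⊕ 64) ⊕ 61 = 6b ⊕ 61 = 0a
byte 3: (60 ⊕ bd) ⊕ 74 = dd ⊕ 74 = a9
byte 4: (fc ⊕ 24) ⊕ 75 = d8 ⊕ 75 = ad
byte 5: (34 ⊕ 14) ⊕ 73 = 20 ⊕ 73 = 53
byte 6: (7e ⊕ 7f) ⊕ 20 = 01 ⊕ 20 = 21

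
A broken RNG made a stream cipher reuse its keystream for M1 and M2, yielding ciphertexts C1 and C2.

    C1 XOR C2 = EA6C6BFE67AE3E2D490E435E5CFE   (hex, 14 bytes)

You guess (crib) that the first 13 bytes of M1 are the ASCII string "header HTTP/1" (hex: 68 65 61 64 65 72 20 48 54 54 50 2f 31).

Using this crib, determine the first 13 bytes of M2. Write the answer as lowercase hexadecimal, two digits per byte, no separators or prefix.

82090a9a02dc1e651d5a13716d

Since C1 ⊕ C2 = M1 ⊕ M2, XORing with the guessed M1 bytes yields the corresponding M2 bytes: M2 = (C1 ⊕ C2) ⊕ M1.
ea xor 68 = 82
6c xor 65 = 09
6b xor 61 = 0a
fe xor 64 = 9a
67 xor 65 = 02
ae xor 72 = dc
3e xor 20 = 1e
2d xor 48 = 65
49 xor 54 = 1d
0e xor 54 = 5a
43 xor 50 = 13
5e xor 2f = 71
5c xor 31 = 6d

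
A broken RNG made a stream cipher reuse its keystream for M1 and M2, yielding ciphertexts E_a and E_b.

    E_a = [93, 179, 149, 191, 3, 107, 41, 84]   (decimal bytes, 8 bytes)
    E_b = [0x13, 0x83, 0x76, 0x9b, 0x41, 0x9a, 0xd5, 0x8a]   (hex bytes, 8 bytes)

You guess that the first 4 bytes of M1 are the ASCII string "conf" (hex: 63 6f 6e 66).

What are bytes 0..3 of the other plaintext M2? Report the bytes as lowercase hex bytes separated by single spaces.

2d 5f 8d 42

First, E_a ⊕ E_b = (M1 ⊕ K) ⊕ (M2 ⊕ K) = M1 ⊕ M2, so the key drops out. Then M2 = (M1 ⊕ M2) ⊕ M1 over the first 4 bytes.
byte 0: (5d xor 13) xor 63 = 4e xor 63 = 2d
byte 1: (b3 xor 83) xor 6f = 30 xor 6f = 5f
byte 2: (95 xor 76) xor 6e = e3 xor 6e = 8d
byte 3: (bf xor 9b) xor 66 = 24 xor 66 = 42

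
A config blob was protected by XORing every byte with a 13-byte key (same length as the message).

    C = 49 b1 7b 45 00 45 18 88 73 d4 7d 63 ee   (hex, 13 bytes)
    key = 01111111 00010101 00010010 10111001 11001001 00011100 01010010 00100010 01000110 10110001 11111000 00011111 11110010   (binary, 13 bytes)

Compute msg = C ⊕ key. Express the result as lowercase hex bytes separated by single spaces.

36 a4 69 fc c9 59 4a aa 35 65 85 7c 1c

byte 0:  73 xor 127 =  54
byte 1: 177 xor  21 = 164
byte 2: 123 xor  18 = 105
byte 3:  69 xor 185 = 252
byte 4:   0 xor 201 = 201
byte 5:  69 xor  28 =  89
byte 6:  24 xor  82 =  74
byte 7: 136 xor  34 = 170
byte 8: 115 xor  70 =  53
byte 9: 212 xor 177 = 101
byte 10: 125 xor 248 = 133
byte 11:  99 xor  31 = 124
byte 12: 238 xor 242 =  28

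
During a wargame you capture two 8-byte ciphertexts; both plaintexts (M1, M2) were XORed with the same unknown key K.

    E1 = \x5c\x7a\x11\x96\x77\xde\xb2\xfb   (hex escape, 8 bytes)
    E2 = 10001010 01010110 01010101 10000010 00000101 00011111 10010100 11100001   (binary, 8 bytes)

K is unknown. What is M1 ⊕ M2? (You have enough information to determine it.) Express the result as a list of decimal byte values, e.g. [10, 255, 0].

[214, 44, 68, 20, 114, 193, 38, 26]

E1 ⊕ E2 = (M1 ⊕ K) ⊕ (M2 ⊕ K) = M1 ⊕ M2 — the shared key cancels under XOR.
byte 0: 5c xor 8a = d6
byte 1: 7a xor 56 = 2c
byte 2: 11 xor 55 = 44
byte 3: 96 xor 82 = 14
byte 4: 77 xor 05 = 72
byte 5: de xor 1f = c1
byte 6: b2 xor 94 = 26
byte 7: fb xor e1 = 1a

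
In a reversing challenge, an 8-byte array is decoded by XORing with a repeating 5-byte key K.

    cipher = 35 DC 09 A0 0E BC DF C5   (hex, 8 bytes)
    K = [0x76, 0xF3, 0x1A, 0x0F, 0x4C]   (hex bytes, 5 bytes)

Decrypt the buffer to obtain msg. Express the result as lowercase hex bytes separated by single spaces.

The 5-byte key repeats, so the effective keystream is 76 f3 1a 0f 4c 76 f3 1a.
byte 0:  53 XOR 118 =  67
byte 1: 220 XOR 243 =  47
byte 2:   9 XOR  26 =  19
byte 3: 160 XOR  15 = 175
byte 4:  14 XOR  76 =  66
byte 5: 188 XOR 118 = 202
byte 6: 223 XOR 243 =  44
byte 7: 197 XOR  26 = 223

43 2f 13 af 42 ca 2c df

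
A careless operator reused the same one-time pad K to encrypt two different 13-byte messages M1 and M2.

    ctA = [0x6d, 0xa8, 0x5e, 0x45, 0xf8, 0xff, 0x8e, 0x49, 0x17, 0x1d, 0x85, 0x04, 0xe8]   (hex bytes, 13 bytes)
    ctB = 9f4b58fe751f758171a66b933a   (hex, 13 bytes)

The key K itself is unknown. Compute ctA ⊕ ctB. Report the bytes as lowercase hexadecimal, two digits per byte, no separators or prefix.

f2e306bb8de0fbc866bbee97d2

ctA ⊕ ctB = (M1 ⊕ K) ⊕ (M2 ⊕ K) = M1 ⊕ M2 — the shared key cancels under XOR.
6d ^ 9f = f2
a8 ^ 4b = e3
5e ^ 58 = 06
45 ^ fe = bb
f8 ^ 75 = 8d
ff ^ 1f = e0
8e ^ 75 = fb
49 ^ 81 = c8
17 ^ 71 = 66
1d ^ a6 = bb
85 ^ 6b = ee
04 ^ 93 = 97
e8 ^ 3a = d2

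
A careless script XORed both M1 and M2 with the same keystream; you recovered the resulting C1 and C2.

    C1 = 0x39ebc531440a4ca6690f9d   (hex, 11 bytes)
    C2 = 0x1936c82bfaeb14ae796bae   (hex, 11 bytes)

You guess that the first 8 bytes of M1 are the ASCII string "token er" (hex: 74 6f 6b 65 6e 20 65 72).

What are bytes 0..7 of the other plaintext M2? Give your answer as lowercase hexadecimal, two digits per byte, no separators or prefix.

First, C1 ⊕ C2 = (M1 ⊕ K) ⊕ (M2 ⊕ K) = M1 ⊕ M2, so the key drops out. Then M2 = (M1 ⊕ M2) ⊕ M1 over the first 8 bytes.
byte 0: (39 xor 19) xor 74 = 20 xor 74 = 54
byte 1: (eb xor 36) xor 6f = dd xor 6f = b2
byte 2: (c5 xor c8) xor 6b = 0d xor 6b = 66
byte 3: (31 xor 2b) xor 65 = 1a xor 65 = 7f
byte 4: (44 xor fa) xor 6e = be xor 6e = d0
byte 5: (0a xor eb) xor 20 = e1 xor 20 = c1
byte 6: (4c xor 14) xor 65 = 58 xor 65 = 3d
byte 7: (a6 xor ae) xor 72 = 08 xor 72 = 7a

54b2667fd0c13d7a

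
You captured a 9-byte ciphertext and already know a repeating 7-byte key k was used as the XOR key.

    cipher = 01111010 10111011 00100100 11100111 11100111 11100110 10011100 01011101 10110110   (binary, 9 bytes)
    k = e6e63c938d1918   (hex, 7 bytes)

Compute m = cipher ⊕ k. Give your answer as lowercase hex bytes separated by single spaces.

The 7-byte key repeats, so the effective keystream is e6 e6 3c 93 8d 19 18 e6 e6.
byte 0: 01111010 ⊕ 11100110 = 10011100
byte 1: 10111011 ⊕ 11100110 = 01011101
byte 2: 00100100 ⊕ 00111100 = 00011000
byte 3: 11100111 ⊕ 10010011 = 01110100
byte 4: 11100111 ⊕ 10001101 = 01101010
byte 5: 11100110 ⊕ 00011001 = 11111111
byte 6: 10011100 ⊕ 00011000 = 10000100
byte 7: 01011101 ⊕ 11100110 = 10111011
byte 8: 10110110 ⊕ 11100110 = 01010000

9c 5d 18 74 6a ff 84 bb 50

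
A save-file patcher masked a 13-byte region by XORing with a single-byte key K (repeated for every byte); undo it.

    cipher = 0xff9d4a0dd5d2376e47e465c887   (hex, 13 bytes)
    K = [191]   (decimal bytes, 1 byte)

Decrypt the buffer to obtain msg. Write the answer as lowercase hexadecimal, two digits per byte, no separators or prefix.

4022f5b26a6d88d1f85bda7738

The 1-byte key repeats, so the effective keystream is bf bf bf bf bf bf bf bf bf bf bf bf bf.
byte 0: ff ⊕ bf = 40
byte 1: 9d ⊕ bf = 22
byte 2: 4a ⊕ bf = f5
byte 3: 0d ⊕ bf = b2
byte 4: d5 ⊕ bf = 6a
byte 5: d2 ⊕ bf = 6d
byte 6: 37 ⊕ bf = 88
byte 7: 6e ⊕ bf = d1
byte 8: 47 ⊕ bf = f8
byte 9: e4 ⊕ bf = 5b
byte 10: 65 ⊕ bf = da
byte 11: c8 ⊕ bf = 77
byte 12: 87 ⊕ bf = 38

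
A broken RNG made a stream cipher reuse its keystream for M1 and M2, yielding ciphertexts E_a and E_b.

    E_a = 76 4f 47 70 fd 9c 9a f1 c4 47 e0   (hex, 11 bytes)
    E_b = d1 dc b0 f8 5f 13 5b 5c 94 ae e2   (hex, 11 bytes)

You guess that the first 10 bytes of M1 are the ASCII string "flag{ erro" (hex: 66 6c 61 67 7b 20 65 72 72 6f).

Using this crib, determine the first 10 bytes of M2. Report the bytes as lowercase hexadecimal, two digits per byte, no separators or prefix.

First, E_a ⊕ E_b = (M1 ⊕ K) ⊕ (M2 ⊕ K) = M1 ⊕ M2, so the key drops out. Then M2 = (M1 ⊕ M2) ⊕ M1 over the first 10 bytes.
byte 0: (76 xor d1) xor 66 = a7 xor 66 = c1
byte 1: (4f xor dc) xor 6c = 93 xor 6c = ff
byte 2: (47 xor b0) xor 61 = f7 xor 61 = 96
byte 3: (70 xor f8) xor 67 = 88 xor 67 = ef
byte 4: (fd xor 5f) xor 7b = a2 xor 7b = d9
byte 5: (9c xor 13) xor 20 = 8f xor 20 = af
byte 6: (9a xor 5b) xor 65 = c1 xor 65 = a4
byte 7: (f1 xor 5c) xor 72 = ad xor 72 = df
byte 8: (c4 xor 94) xor 72 = 50 xor 72 = 22
byte 9: (47 xor ae) xor 6f = e9 xor 6f = 86

c1ff96efd9afa4df2286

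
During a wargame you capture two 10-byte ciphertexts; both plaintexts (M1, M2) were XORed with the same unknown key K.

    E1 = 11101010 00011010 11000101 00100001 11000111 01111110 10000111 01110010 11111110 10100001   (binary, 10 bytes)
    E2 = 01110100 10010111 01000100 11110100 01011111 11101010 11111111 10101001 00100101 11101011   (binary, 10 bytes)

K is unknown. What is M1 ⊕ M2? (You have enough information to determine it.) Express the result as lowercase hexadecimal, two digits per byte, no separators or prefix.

E1 ⊕ E2 = (M1 ⊕ K) ⊕ (M2 ⊕ K) = M1 ⊕ M2 — the shared key cancels under XOR.
byte 0: ea xor 74 = 9e
byte 1: 1a xor 97 = 8d
byte 2: c5 xor 44 = 81
byte 3: 21 xor f4 = d5
byte 4: c7 xor 5f = 98
byte 5: 7e xor ea = 94
byte 6: 87 xor ff = 78
byte 7: 72 xor a9 = db
byte 8: fe xor 25 = db
byte 9: a1 xor eb = 4a

9e8d81d5989478dbdb4a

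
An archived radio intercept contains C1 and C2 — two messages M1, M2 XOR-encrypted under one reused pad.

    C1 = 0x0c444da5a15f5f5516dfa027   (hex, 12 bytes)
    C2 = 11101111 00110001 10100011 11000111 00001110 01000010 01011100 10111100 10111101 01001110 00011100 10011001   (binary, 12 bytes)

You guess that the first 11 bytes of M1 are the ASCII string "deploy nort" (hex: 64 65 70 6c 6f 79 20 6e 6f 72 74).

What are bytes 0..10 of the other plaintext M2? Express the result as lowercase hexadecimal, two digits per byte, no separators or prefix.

87109e0ec0642387c4e3c8

First, C1 ⊕ C2 = (M1 ⊕ K) ⊕ (M2 ⊕ K) = M1 ⊕ M2, so the key drops out. Then M2 = (M1 ⊕ M2) ⊕ M1 over the first 11 bytes.
byte 0: (0c ^ ef) ^ 64 = e3 ^ 64 = 87
byte 1: (44 ^ 31) ^ 65 = 75 ^ 65 = 10
byte 2: (4d ^ a3) ^ 70 = ee ^ 70 = 9e
byte 3: (a5 ^ c7) ^ 6c = 62 ^ 6c = 0e
byte 4: (a1 ^ 0e) ^ 6f = af ^ 6f = c0
byte 5: (5f ^ 42) ^ 79 = 1d ^ 79 = 64
byte 6: (5f ^ 5c) ^ 20 = 03 ^ 20 = 23
byte 7: (55 ^ bc) ^ 6e = e9 ^ 6e = 87
byte 8: (16 ^ bd) ^ 6f = ab ^ 6f = c4
byte 9: (df ^ 4e) ^ 72 = 91 ^ 72 = e3
byte 10: (a0 ^ 1c) ^ 74 = bc ^ 74 = c8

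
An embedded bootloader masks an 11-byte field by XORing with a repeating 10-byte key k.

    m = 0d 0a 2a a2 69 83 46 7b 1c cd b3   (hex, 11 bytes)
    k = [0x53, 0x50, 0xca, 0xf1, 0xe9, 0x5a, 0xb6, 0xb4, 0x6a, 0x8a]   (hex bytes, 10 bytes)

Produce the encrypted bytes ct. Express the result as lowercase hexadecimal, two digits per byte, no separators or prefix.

5e5ae05380d9f0cf7647e0

The 10-byte key repeats, so the effective keystream is 53 50 ca f1 e9 5a b6 b4 6a 8a 53.
byte 0: 0d xor 53 = 5e
byte 1: 0a xor 50 = 5a
byte 2: 2a xor ca = e0
byte 3: a2 xor f1 = 53
byte 4: 69 xor e9 = 80
byte 5: 83 xor 5a = d9
byte 6: 46 xor b6 = f0
byte 7: 7b xor b4 = cf
byte 8: 1c xor 6a = 76
byte 9: cd xor 8a = 47
byte 10: b3 xor 53 = e0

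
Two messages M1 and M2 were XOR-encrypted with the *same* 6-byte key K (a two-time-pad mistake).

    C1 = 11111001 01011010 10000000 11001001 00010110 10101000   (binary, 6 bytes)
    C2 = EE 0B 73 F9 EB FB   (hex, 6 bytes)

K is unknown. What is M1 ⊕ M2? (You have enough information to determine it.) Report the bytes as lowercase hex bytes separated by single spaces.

17 51 f3 30 fd 53

C1 ⊕ C2 = (M1 ⊕ K) ⊕ (M2 ⊕ K) = M1 ⊕ M2 — the shared key cancels under XOR.
byte 0: 11111001 XOR 11101110 = 00010111
byte 1: 01011010 XOR 00001011 = 01010001
byte 2: 10000000 XOR 01110011 = 11110011
byte 3: 11001001 XOR 11111001 = 00110000
byte 4: 00010110 XOR 11101011 = 11111101
byte 5: 10101000 XOR 11111011 = 01010011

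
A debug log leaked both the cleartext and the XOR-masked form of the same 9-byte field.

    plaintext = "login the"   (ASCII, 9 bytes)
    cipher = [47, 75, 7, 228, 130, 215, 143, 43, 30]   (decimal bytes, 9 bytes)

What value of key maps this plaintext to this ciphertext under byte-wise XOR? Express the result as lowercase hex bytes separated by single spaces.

Since cipher = plaintext ⊕ key, XORing both sides with plaintext gives key = plaintext ⊕ cipher.
byte 0: 6c XOR 2f = 43
byte 1: 6f XOR 4b = 24
byte 2: 67 XOR 07 = 60
byte 3: 69 XOR e4 = 8d
byte 4: 6e XOR 82 = ec
byte 5: 20 XOR d7 = f7
byte 6: 74 XOR 8f = fb
byte 7: 68 XOR 2b = 43
byte 8: 65 XOR 1e = 7b

43 24 60 8d ec f7 fb 43 7b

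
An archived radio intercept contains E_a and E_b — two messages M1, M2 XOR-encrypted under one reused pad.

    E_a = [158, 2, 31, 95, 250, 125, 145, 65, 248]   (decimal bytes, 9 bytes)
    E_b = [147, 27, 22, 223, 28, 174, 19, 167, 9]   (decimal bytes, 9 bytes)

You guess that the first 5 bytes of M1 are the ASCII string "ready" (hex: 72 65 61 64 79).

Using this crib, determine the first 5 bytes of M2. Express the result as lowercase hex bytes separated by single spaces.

First, E_a ⊕ E_b = (M1 ⊕ K) ⊕ (M2 ⊕ K) = M1 ⊕ M2, so the key drops out. Then M2 = (M1 ⊕ M2) ⊕ M1 over the first 5 bytes.
byte 0: (9e ^ 93) ^ 72 = 0d ^ 72 = 7f
byte 1: (02 ^ 1b) ^ 65 = 19 ^ 65 = 7c
byte 2: (1f ^ 16) ^ 61 = 09 ^ 61 = 68
byte 3: (5f ^ df) ^ 64 = 80 ^ 64 = e4
byte 4: (fa ^ 1c) ^ 79 = e6 ^ 79 = 9f

7f 7c 68 e4 9f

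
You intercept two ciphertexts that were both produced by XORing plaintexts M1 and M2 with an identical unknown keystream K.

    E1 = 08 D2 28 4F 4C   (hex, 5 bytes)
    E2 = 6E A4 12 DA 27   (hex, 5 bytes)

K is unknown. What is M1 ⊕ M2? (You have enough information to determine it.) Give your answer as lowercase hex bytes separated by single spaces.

E1 ⊕ E2 = (M1 ⊕ K) ⊕ (M2 ⊕ K) = M1 ⊕ M2 — the shared key cancels under XOR.
00001000 ^ 01101110 = 01100110
11010010 ^ 10100100 = 01110110
00101000 ^ 00010010 = 00111010
01001111 ^ 11011010 = 10010101
01001100 ^ 00100111 = 01101011

66 76 3a 95 6b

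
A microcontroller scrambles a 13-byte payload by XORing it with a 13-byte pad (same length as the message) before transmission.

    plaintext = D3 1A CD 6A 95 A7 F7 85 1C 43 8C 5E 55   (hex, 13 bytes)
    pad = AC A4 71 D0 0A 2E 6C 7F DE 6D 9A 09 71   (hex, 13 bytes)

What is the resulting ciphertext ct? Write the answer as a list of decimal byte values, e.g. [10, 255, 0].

XOR is its own inverse, so applying the key byte-wise gives the result directly.
d3 XOR ac = 7f
1a XOR a4 = be
cd XOR 71 = bc
6a XOR d0 = ba
95 XOR 0a = 9f
a7 XOR 2e = 89
f7 XOR 6c = 9b
85 XOR 7f = fa
1c XOR de = c2
43 XOR 6d = 2e
8c XOR 9a = 16
5e XOR 09 = 57
55 XOR 71 = 24

[127, 190, 188, 186, 159, 137, 155, 250, 194, 46, 22, 87, 36]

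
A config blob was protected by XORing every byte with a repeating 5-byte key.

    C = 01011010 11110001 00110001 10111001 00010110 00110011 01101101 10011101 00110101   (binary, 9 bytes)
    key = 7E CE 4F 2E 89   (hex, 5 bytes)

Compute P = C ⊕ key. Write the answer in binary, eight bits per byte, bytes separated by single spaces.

00100100 00111111 01111110 10010111 10011111 01001101 10100011 11010010 00011011

The 5-byte key repeats, so the effective keystream is 7e ce 4f 2e 89 7e ce 4f 2e.
byte 0:  90 ^ 126 =  36
byte 1: 241 ^ 206 =  63
byte 2:  49 ^  79 = 126
byte 3: 185 ^  46 = 151
byte 4:  22 ^ 137 = 159
byte 5:  51 ^ 126 =  77
byte 6: 109 ^ 206 = 163
byte 7: 157 ^  79 = 210
byte 8:  53 ^  46 =  27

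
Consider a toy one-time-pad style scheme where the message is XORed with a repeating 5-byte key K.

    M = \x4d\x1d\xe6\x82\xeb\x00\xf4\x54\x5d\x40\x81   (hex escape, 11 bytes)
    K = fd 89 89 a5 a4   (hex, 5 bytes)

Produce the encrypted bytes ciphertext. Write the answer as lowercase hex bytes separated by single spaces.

The 5-byte key repeats, so the effective keystream is fd 89 89 a5 a4 fd 89 89 a5 a4 fd.
byte 0: 4d xor fd = b0
byte 1: 1d xor 89 = 94
byte 2: e6 xor 89 = 6f
byte 3: 82 xor a5 = 27
byte 4: eb xor a4 = 4f
byte 5: 00 xor fd = fd
byte 6: f4 xor 89 = 7d
byte 7: 54 xor 89 = dd
byte 8: 5d xor a5 = f8
byte 9: 40 xor a4 = e4
byte 10: 81 xor fd = 7c

b0 94 6f 27 4f fd 7d dd f8 e4 7c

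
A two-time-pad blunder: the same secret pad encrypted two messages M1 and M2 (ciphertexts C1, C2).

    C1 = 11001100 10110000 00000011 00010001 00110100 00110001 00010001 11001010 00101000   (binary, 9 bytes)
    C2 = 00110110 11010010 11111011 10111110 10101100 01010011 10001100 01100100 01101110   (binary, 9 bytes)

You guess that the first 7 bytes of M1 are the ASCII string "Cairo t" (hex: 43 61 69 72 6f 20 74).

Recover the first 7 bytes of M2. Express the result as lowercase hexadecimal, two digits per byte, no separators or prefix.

First, C1 ⊕ C2 = (M1 ⊕ K) ⊕ (M2 ⊕ K) = M1 ⊕ M2, so the key drops out. Then M2 = (M1 ⊕ M2) ⊕ M1 over the first 7 bytes.
byte 0: (cc XOR 36) XOR 43 = fa XOR 43 = b9
byte 1: (b0 XOR d2) XOR 61 = 62 XOR 61 = 03
byte 2: (03 XOR fb) XOR 69 = f8 XOR 69 = 91
byte 3: (11 XOR be) XOR 72 = af XOR 72 = dd
byte 4: (34 XOR ac) XOR 6f = 98 XOR 6f = f7
byte 5: (31 XOR 53) XOR 20 = 62 XOR 20 = 42
byte 6: (11 XOR 8c) XOR 74 = 9d XOR 74 = e9

b90391ddf742e9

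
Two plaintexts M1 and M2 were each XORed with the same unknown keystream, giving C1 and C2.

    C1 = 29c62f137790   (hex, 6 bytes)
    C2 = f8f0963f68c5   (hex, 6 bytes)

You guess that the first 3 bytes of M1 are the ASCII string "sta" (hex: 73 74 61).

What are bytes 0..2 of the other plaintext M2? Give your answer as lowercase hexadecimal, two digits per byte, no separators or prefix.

First, C1 ⊕ C2 = (M1 ⊕ K) ⊕ (M2 ⊕ K) = M1 ⊕ M2, so the key drops out. Then M2 = (M1 ⊕ M2) ⊕ M1 over the first 3 bytes.
byte 0: (29 ⊕ f8) ⊕ 73 = d1 ⊕ 73 = a2
byte 1: (c6 ⊕ f0) ⊕ 74 = 36 ⊕ 74 = 42
byte 2: (2f ⊕ 96) ⊕ 61 = b9 ⊕ 61 = d8

a242d8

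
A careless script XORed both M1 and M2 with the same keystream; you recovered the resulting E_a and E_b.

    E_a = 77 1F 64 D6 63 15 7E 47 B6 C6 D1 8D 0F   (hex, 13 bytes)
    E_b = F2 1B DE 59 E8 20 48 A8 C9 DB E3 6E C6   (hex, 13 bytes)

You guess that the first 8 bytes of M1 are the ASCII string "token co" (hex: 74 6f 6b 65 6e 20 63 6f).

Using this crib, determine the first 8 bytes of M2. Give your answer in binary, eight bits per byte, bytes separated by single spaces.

First, E_a ⊕ E_b = (M1 ⊕ K) ⊕ (M2 ⊕ K) = M1 ⊕ M2, so the key drops out. Then M2 = (M1 ⊕ M2) ⊕ M1 over the first 8 bytes.
byte 0: (77 XOR f2) XOR 74 = 85 XOR 74 = f1
byte 1: (1f XOR 1b) XOR 6f = 04 XOR 6f = 6b
byte 2: (64 XOR de) XOR 6b = ba XOR 6b = d1
byte 3: (d6 XOR 59) XOR 65 = 8f XOR 65 = ea
byte 4: (63 XOR e8) XOR 6e = 8b XOR 6e = e5
byte 5: (15 XOR 20) XOR 20 = 35 XOR 20 = 15
byte 6: (7e XOR 48) XOR 63 = 36 XOR 63 = 55
byte 7: (47 XOR a8) XOR 6f = ef XOR 6f = 80

11110001 01101011 11010001 11101010 11100101 00010101 01010101 10000000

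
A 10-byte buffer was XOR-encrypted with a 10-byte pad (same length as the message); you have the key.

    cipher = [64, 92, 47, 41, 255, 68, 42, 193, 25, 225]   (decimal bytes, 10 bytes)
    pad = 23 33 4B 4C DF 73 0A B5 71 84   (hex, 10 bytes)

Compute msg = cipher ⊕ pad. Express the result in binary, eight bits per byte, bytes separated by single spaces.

XOR is its own inverse, so applying the key byte-wise gives the result directly.
byte 0: 40 xor 23 = 63
byte 1: 5c xor 33 = 6f
byte 2: 2f xor 4b = 64
byte 3: 29 xor 4c = 65
byte 4: ff xor df = 20
byte 5: 44 xor 73 = 37
byte 6: 2a xor 0a = 20
byte 7: c1 xor b5 = 74
byte 8: 19 xor 71 = 68
byte 9: e1 xor 84 = 65

01100011 01101111 01100100 01100101 00100000 00110111 00100000 01110100 01101000 01100101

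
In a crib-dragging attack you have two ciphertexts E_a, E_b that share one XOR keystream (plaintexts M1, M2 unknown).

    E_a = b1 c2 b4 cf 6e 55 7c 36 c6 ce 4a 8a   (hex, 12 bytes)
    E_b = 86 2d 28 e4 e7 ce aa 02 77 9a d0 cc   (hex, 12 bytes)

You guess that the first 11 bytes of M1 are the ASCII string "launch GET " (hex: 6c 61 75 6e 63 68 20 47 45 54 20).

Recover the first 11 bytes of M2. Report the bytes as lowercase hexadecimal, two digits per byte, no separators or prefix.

5b8ee945eaf3f673f400ba

First, E_a ⊕ E_b = (M1 ⊕ K) ⊕ (M2 ⊕ K) = M1 ⊕ M2, so the key drops out. Then M2 = (M1 ⊕ M2) ⊕ M1 over the first 11 bytes.
byte 0: (b1 xor 86) xor 6c = 37 xor 6c = 5b
byte 1: (c2 xor 2d) xor 61 = ef xor 61 = 8e
byte 2: (b4 xor 28) xor 75 = 9c xor 75 = e9
byte 3: (cf xor e4) xor 6e = 2b xor 6e = 45
byte 4: (6e xor e7) xor 63 = 89 xor 63 = ea
byte 5: (55 xor ce) xor 68 = 9b xor 68 = f3
byte 6: (7c xor aa) xor 20 = d6 xor 20 = f6
byte 7: (36 xor 02) xor 47 = 34 xor 47 = 73
byte 8: (c6 xor 77) xor 45 = b1 xor 45 = f4
byte 9: (ce xor 9a) xor 54 = 54 xor 54 = 00
byte 10: (4a xor d0) xor 20 = 9a xor 20 = ba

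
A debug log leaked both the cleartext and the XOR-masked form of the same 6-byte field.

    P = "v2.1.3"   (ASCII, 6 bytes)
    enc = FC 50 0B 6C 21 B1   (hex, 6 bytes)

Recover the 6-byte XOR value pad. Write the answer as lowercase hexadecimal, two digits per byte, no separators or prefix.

Since enc = P ⊕ pad, XORing both sides with P gives pad = P ⊕ enc.
76 ^ fc = 8a
32 ^ 50 = 62
2e ^ 0b = 25
31 ^ 6c = 5d
2e ^ 21 = 0f
33 ^ b1 = 82

8a62255d0f82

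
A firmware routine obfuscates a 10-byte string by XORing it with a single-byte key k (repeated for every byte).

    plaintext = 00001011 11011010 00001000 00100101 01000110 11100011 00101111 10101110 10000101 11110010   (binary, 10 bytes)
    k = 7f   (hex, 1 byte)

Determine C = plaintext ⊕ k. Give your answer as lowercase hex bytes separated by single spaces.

The 1-byte key repeats, so the effective keystream is 7f 7f 7f 7f 7f 7f 7f 7f 7f 7f.
byte 0: 0b XOR 7f = 74
byte 1: da XOR 7f = a5
byte 2: 08 XOR 7f = 77
byte 3: 25 XOR 7f = 5a
byte 4: 46 XOR 7f = 39
byte 5: e3 XOR 7f = 9c
byte 6: 2f XOR 7f = 50
byte 7: ae XOR 7f = d1
byte 8: 85 XOR 7f = fa
byte 9: f2 XOR 7f = 8d

74 a5 77 5a 39 9c 50 d1 fa 8d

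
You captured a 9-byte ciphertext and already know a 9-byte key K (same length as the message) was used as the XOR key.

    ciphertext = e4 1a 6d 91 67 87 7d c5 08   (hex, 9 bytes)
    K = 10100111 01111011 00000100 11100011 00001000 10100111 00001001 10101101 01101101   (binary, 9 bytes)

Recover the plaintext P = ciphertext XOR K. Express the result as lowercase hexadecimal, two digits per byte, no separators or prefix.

436169726f20746865

byte 0: 228 xor 167 =  67
byte 1:  26 xor 123 =  97
byte 2: 109 xor   4 = 105
byte 3: 145 xor 227 = 114
byte 4: 103 xor   8 = 111
byte 5: 135 xor 167 =  32
byte 6: 125 xor   9 = 116
byte 7: 197 xor 173 = 104
byte 8:   8 xor 109 = 101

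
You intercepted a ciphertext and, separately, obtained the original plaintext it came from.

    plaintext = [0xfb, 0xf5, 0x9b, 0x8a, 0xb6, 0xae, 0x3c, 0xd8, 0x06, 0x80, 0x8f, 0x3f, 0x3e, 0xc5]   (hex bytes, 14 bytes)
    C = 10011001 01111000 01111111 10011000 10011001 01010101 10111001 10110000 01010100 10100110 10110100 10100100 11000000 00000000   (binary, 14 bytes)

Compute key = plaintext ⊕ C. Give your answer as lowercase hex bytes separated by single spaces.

Since C = plaintext ⊕ key, XORing both sides with plaintext gives key = plaintext ⊕ C.
byte 0: fb XOR 99 = 62
byte 1: f5 XOR 78 = 8d
byte 2: 9b XOR 7f = e4
byte 3: 8a XOR 98 = 12
byte 4: b6 XOR 99 = 2f
byte 5: ae XOR 55 = fb
byte 6: 3c XOR b9 = 85
byte 7: d8 XOR b0 = 68
byte 8: 06 XOR 54 = 52
byte 9: 80 XOR a6 = 26
byte 10: 8f XOR b4 = 3b
byte 11: 3f XOR a4 = 9b
byte 12: 3e XOR c0 = fe
byte 13: c5 XOR 00 = c5

62 8d e4 12 2f fb 85 68 52 26 3b 9b fe c5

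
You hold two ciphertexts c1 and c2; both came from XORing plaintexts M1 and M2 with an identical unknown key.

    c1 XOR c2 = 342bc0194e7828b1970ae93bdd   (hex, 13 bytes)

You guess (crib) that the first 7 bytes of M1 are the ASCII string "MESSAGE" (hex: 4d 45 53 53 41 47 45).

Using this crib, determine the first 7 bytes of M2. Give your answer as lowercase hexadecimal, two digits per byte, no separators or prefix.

796e934a0f3f6d

Since c1 ⊕ c2 = M1 ⊕ M2, XORing with the guessed M1 bytes yields the corresponding M2 bytes: M2 = (c1 ⊕ c2) ⊕ M1.
byte 0: 34 ⊕ 4d = 79
byte 1: 2b ⊕ 45 = 6e
byte 2: c0 ⊕ 53 = 93
byte 3: 19 ⊕ 53 = 4a
byte 4: 4e ⊕ 41 = 0f
byte 5: 78 ⊕ 47 = 3f
byte 6: 28 ⊕ 45 = 6d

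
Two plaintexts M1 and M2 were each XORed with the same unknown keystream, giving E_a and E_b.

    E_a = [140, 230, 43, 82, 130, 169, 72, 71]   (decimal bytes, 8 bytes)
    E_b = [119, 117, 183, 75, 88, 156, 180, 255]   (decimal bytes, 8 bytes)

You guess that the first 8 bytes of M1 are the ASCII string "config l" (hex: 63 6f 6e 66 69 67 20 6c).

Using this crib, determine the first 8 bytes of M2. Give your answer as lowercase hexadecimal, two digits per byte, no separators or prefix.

First, E_a ⊕ E_b = (M1 ⊕ K) ⊕ (M2 ⊕ K) = M1 ⊕ M2, so the key drops out. Then M2 = (M1 ⊕ M2) ⊕ M1 over the first 8 bytes.
byte 0: (8c XOR 77) XOR 63 = fb XOR 63 = 98
byte 1: (e6 XOR 75) XOR 6f = 93 XOR 6f = fc
byte 2: (2b XOR b7) XOR 6e = 9c XOR 6e = f2
byte 3: (52 XOR 4b) XOR 66 = 19 XOR 66 = 7f
byte 4: (82 XOR 58) XOR 69 = da XOR 69 = b3
byte 5: (a9 XOR 9c) XOR 67 = 35 XOR 67 = 52
byte 6: (48 XOR b4) XOR 20 = fc XOR 20 = dc
byte 7: (47 XOR ff) XOR 6c = b8 XOR 6c = d4

98fcf27fb352dcd4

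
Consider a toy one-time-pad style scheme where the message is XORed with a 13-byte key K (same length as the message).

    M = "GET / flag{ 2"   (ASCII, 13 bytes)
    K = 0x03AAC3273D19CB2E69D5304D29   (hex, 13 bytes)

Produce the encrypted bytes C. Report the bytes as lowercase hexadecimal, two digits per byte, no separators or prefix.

XOR is its own inverse, so applying the key byte-wise gives the result directly.
47 xor 03 = 44
45 xor aa = ef
54 xor c3 = 97
20 xor 27 = 07
2f xor 3d = 12
20 xor 19 = 39
66 xor cb = ad
6c xor 2e = 42
61 xor 69 = 08
67 xor d5 = b2
7b xor 30 = 4b
20 xor 4d = 6d
32 xor 29 = 1b

44ef97071239ad4208b24b6d1b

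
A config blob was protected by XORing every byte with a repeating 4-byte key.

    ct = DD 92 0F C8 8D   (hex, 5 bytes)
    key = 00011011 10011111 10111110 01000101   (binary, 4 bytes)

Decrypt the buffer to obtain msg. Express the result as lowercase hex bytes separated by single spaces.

The 4-byte key repeats, so the effective keystream is 1b 9f be 45 1b.
byte 0: dd xor 1b = c6
byte 1: 92 xor 9f = 0d
byte 2: 0f xor be = b1
byte 3: c8 xor 45 = 8d
byte 4: 8d xor 1b = 96

c6 0d b1 8d 96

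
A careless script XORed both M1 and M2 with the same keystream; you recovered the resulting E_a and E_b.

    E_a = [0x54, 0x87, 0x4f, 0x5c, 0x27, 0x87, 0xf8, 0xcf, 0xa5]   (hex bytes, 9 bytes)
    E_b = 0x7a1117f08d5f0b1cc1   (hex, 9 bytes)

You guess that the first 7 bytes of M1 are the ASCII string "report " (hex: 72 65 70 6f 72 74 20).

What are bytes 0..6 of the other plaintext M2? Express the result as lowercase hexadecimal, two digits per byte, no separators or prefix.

5cf328c3d8acd3

First, E_a ⊕ E_b = (M1 ⊕ K) ⊕ (M2 ⊕ K) = M1 ⊕ M2, so the key drops out. Then M2 = (M1 ⊕ M2) ⊕ M1 over the first 7 bytes.
byte 0: (54 XOR 7a) XOR 72 = 2e XOR 72 = 5c
byte 1: (87 XOR 11) XOR 65 = 96 XOR 65 = f3
byte 2: (4f XOR 17) XOR 70 = 58 XOR 70 = 28
byte 3: (5c XOR f0) XOR 6f = ac XOR 6f = c3
byte 4: (27 XOR 8d) XOR 72 = aa XOR 72 = d8
byte 5: (87 XOR 5f) XOR 74 = d8 XOR 74 = ac
byte 6: (f8 XOR 0b) XOR 20 = f3 XOR 20 = d3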